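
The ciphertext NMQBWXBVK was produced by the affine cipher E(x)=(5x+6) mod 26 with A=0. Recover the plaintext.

RWCZYTZDG

The inverse of 5 mod 26 is 21, since 5·21=105≡1. Apply D(y)=21·(y−6) mod 26:
N(13): 21·(13−6)=147≡17 → R
M(12): 21·(12−6)=126≡22 → W
Q(16): 21·(16−6)=210≡2 → C
B(1): 21·(1−6)=-105≡25 → Z
W(22): 21·(22−6)=336≡24 → Y
X(23): 21·(23−6)=357≡19 → T
B(1): 21·(1−6)=-105≡25 → Z
V(21): 21·(21−6)=315≡3 → D
K(10): 21·(10−6)=84≡6 → G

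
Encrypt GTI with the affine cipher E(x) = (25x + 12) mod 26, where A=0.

G(6): 25·6+12=162≡6 → G
T(19): 25·19+12=487≡19 → T
I(8): 25·8+12=212≡4 → E

GTE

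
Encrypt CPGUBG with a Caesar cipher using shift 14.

C(2): 2+14=16 → Q
P(15): 15+14=29≡3 → D
G(6): 6+14=20 → U
U(20): 20+14=34≡8 → I
B(1): 1+14=15 → P
G(6): 6+14=20 → U

QDUIPU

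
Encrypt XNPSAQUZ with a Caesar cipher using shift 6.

DTVYGWAF

X(23): 23+6=29≡3 → D
N(13): 13+6=19 → T
P(15): 15+6=21 → V
S(18): 18+6=24 → Y
A(0): 0+6=6 → G
Q(16): 16+6=22 → W
U(20): 20+6=26≡0 → A
Z(25): 25+6=31≡5 → F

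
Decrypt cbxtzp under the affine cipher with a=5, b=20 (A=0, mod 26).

The inverse of 5 mod 26 is 21, since 5·21=105≡1. Apply D(y)=21·(y−20) mod 26:
c(2): 21·(2−20)=-378≡12 → m
b(1): 21·(1−20)=-399≡17 → r
x(23): 21·(23−20)=63≡11 → l
t(19): 21·(19−20)=-21≡5 → f
z(25): 21·(25−20)=105≡1 → b
p(15): 21·(15−20)=-105≡25 → z

mrlfbz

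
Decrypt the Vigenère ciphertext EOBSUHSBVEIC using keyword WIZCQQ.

IGCQERWTWCSM

Repeat the key across the ciphertext: WIZCQQWIZCQQ
E(4)−W(22): -18≡8 → I
O(14)−I(8): 6 → G
B(1)−Z(25): -24≡2 → C
S(18)−C(2): 16 → Q
U(20)−Q(16): 4 → E
H(7)−Q(16): -9≡17 → R
S(18)−W(22): -4≡22 → W
B(1)−I(8): -7≡19 → T
V(21)−Z(25): -4≡22 → W
E(4)−C(2): 2 → C
I(8)−Q(16): -8≡18 → S
C(2)−Q(16): -14≡12 → M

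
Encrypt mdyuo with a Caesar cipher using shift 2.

ofawq

m(12): 12+2=14 → o
d(3): 3+2=5 → f
y(24): 24+2=26≡0 → a
u(20): 20+2=22 → w
o(14): 14+2=16 → q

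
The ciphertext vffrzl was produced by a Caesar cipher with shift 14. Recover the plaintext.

v(21): 21−14=7 → h
f(5): 5−14=-9≡17 → r
f(5): 5−14=-9≡17 → r
r(17): 17−14=3 → d
z(25): 25−14=11 → l
l(11): 11−14=-3≡23 → x

hrrdlx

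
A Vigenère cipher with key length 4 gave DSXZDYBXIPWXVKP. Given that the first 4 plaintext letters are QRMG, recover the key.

Subtract each crib letter from the matching ciphertext letter (mod 26):
D(3)−Q(16)=-13≡13 → N
S(18)−R(17)=1 → B
X(23)−M(12)=11 → L
Z(25)−G(6)=19 → T

NBLT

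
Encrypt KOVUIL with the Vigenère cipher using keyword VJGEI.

Repeat the key across the message: VJGEIV
K(10)+V(21): 31≡5 → F
O(14)+J(9): 23 → X
V(21)+G(6): 27≡1 → B
U(20)+E(4): 24 → Y
I(8)+I(8): 16 → Q
L(11)+V(21): 32≡6 → G

FXBYQG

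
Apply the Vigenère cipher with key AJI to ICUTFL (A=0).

ILCTOT

Repeat the key across the message: AJIAJI
I(8)+A(0): 8 → I
C(2)+J(9): 11 → L
U(20)+I(8): 28≡2 → C
T(19)+A(0): 19 → T
F(5)+J(9): 14 → O
L(11)+I(8): 19 → T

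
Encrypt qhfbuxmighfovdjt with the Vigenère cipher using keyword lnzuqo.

buevklxvfbvcgqin

Repeat the key across the message: lnzuqolnzuqolnzu
q(16)+l(11): 27≡1 → b
h(7)+n(13): 20 → u
f(5)+z(25): 30≡4 → e
b(1)+u(20): 21 → v
u(20)+q(16): 36≡10 → k
x(23)+o(14): 37≡11 → l
m(12)+l(11): 23 → x
i(8)+n(13): 21 → v
g(6)+z(25): 31≡5 → f
h(7)+u(20): 27≡1 → b
f(5)+q(16): 21 → v
o(14)+o(14): 28≡2 → c
v(21)+l(11): 32≡6 → g
d(3)+n(13): 16 → q
j(9)+z(25): 34≡8 → i
t(19)+u(20): 39≡13 → n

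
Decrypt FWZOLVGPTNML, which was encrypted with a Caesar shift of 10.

VMPEBLWFJDCB

F(5): 5−10=-5≡21 → V
W(22): 22−10=12 → M
Z(25): 25−10=15 → P
O(14): 14−10=4 → E
L(11): 11−10=1 → B
V(21): 21−10=11 → L
G(6): 6−10=-4≡22 → W
P(15): 15−10=5 → F
T(19): 19−10=9 → J
N(13): 13−10=3 → D
M(12): 12−10=2 → C
L(11): 11−10=1 → B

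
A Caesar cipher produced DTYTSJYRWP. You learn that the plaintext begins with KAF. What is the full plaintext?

From the crib: D(3)−K(10)=-7≡19, so the shift is 19.
Subtract 19 from each ciphertext letter:
D(3): 3−19=-16≡10 → K
T(19): 19−19=0 → A
Y(24): 24−19=5 → F
T(19): 19−19=0 → A
S(18): 18−19=-1≡25 → Z
J(9): 9−19=-10≡16 → Q
Y(24): 24−19=5 → F
R(17): 17−19=-2≡24 → Y
W(22): 22−19=3 → D
P(15): 15−19=-4≡22 → W

KAFAZQFYDW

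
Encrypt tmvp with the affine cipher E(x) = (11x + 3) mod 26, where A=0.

efam

t(19): 11·19+3=212≡4 → e
m(12): 11·12+3=135≡5 → f
v(21): 11·21+3=234≡0 → a
p(15): 11·15+3=168≡12 → m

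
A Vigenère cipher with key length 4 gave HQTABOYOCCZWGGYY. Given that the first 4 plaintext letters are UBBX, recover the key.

NPSD

Subtract each crib letter from the matching ciphertext letter (mod 26):
H(7)−U(20)=-13≡13 → N
Q(16)−B(1)=15 → P
T(19)−B(1)=18 → S
A(0)−X(23)=-23≡3 → D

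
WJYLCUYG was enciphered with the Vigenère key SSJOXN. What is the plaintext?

ERPXFHGO

Repeat the key across the ciphertext: SSJOXNSS
W(22)−S(18): 4 → E
J(9)−S(18): -9≡17 → R
Y(24)−J(9): 15 → P
L(11)−O(14): -3≡23 → X
C(2)−X(23): -21≡5 → F
U(20)−N(13): 7 → H
Y(24)−S(18): 6 → G
G(6)−S(18): -12≡14 → O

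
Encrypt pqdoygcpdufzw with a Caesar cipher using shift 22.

lmzkucylzqbvs

p(15): 15+22=37≡11 → l
q(16): 16+22=38≡12 → m
d(3): 3+22=25 → z
o(14): 14+22=36≡10 → k
y(24): 24+22=46≡20 → u
g(6): 6+22=28≡2 → c
c(2): 2+22=24 → y
p(15): 15+22=37≡11 → l
d(3): 3+22=25 → z
u(20): 20+22=42≡16 → q
f(5): 5+22=27≡1 → b
z(25): 25+22=47≡21 → v
w(22): 22+22=44≡18 → s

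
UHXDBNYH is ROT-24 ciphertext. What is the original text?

U(20): 20−24=-4≡22 → W
H(7): 7−24=-17≡9 → J
X(23): 23−24=-1≡25 → Z
D(3): 3−24=-21≡5 → F
B(1): 1−24=-23≡3 → D
N(13): 13−24=-11≡15 → P
Y(24): 24−24=0 → A
H(7): 7−24=-17≡9 → J

WJZFDPAJ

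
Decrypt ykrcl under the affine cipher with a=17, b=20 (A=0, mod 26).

The inverse of 17 mod 26 is 23, since 17·23=391≡1. Apply D(y)=23·(y−20) mod 26:
y(24): 23·(24−20)=92≡14 → o
k(10): 23·(10−20)=-230≡4 → e
r(17): 23·(17−20)=-69≡9 → j
c(2): 23·(2−20)=-414≡2 → c
l(11): 23·(11−20)=-207≡1 → b

oejcb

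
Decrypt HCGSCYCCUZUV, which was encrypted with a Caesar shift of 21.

H(7): 7−21=-14≡12 → M
C(2): 2−21=-19≡7 → H
G(6): 6−21=-15≡11 → L
S(18): 18−21=-3≡23 → X
C(2): 2−21=-19≡7 → H
Y(24): 24−21=3 → D
C(2): 2−21=-19≡7 → H
C(2): 2−21=-19≡7 → H
U(20): 20−21=-1≡25 → Z
Z(25): 25−21=4 → E
U(20): 20−21=-1≡25 → Z
V(21): 21−21=0 → A

MHLXHDHHZEZA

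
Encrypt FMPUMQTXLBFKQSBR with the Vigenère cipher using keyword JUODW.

OGDXIZNLOXOEEVXA

Repeat the key across the message: JUODWJUODWJUODWJ
F(5)+J(9): 14 → O
M(12)+U(20): 32≡6 → G
P(15)+O(14): 29≡3 → D
U(20)+D(3): 23 → X
M(12)+W(22): 34≡8 → I
Q(16)+J(9): 25 → Z
T(19)+U(20): 39≡13 → N
X(23)+O(14): 37≡11 → L
L(11)+D(3): 14 → O
B(1)+W(22): 23 → X
F(5)+J(9): 14 → O
K(10)+U(20): 30≡4 → E
Q(16)+O(14): 30≡4 → E
S(18)+D(3): 21 → V
B(1)+W(22): 23 → X
R(17)+J(9): 26≡0 → A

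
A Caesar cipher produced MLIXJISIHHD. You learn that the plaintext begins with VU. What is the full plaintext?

VURGSRBRQQM

From the crib: M(12)−V(21)=-9≡17, so the shift is 17.
Subtract 17 from each ciphertext letter:
M(12): 12−17=-5≡21 → V
L(11): 11−17=-6≡20 → U
I(8): 8−17=-9≡17 → R
X(23): 23−17=6 → G
J(9): 9−17=-8≡18 → S
I(8): 8−17=-9≡17 → R
S(18): 18−17=1 → B
I(8): 8−17=-9≡17 → R
H(7): 7−17=-10≡16 → Q
H(7): 7−17=-10≡16 → Q
D(3): 3−17=-14≡12 → M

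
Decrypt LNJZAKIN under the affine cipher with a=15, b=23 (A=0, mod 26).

The inverse of 15 mod 26 is 7, since 15·7=105≡1. Apply D(y)=7·(y−23) mod 26:
L(11): 7·(11−23)=-84≡20 → U
N(13): 7·(13−23)=-70≡8 → I
J(9): 7·(9−23)=-98≡6 → G
Z(25): 7·(25−23)=14 → O
A(0): 7·(0−23)=-161≡21 → V
K(10): 7·(10−23)=-91≡13 → N
I(8): 7·(8−23)=-105≡25 → Z
N(13): 7·(13−23)=-70≡8 → I

UIGOVNZI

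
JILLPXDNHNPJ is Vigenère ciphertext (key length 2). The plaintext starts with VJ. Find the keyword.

Subtract each crib letter from the matching ciphertext letter (mod 26):
J(9)−V(21)=-12≡14 → O
I(8)−J(9)=-1≡25 → Z

OZ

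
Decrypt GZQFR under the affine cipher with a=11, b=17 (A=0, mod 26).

ZWHGA

The inverse of 11 mod 26 is 19, since 11·19=209≡1. Apply D(y)=19·(y−17) mod 26:
G(6): 19·(6−17)=-209≡25 → Z
Z(25): 19·(25−17)=152≡22 → W
Q(16): 19·(16−17)=-19≡7 → H
F(5): 19·(5−17)=-228≡6 → G
R(17): 19·(17−17)=0 → A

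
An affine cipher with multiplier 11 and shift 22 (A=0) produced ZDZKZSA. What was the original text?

FDFGFCY

The inverse of 11 mod 26 is 19, since 11·19=209≡1. Apply D(y)=19·(y−22) mod 26:
Z(25): 19·(25−22)=57≡5 → F
D(3): 19·(3−22)=-361≡3 → D
Z(25): 19·(25−22)=57≡5 → F
K(10): 19·(10−22)=-228≡6 → G
Z(25): 19·(25−22)=57≡5 → F
S(18): 19·(18−22)=-76≡2 → C
A(0): 19·(0−22)=-418≡24 → Y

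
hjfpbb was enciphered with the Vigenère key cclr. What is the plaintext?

Repeat the key across the ciphertext: cclrcc
h(7)−c(2): 5 → f
j(9)−c(2): 7 → h
f(5)−l(11): -6≡20 → u
p(15)−r(17): -2≡24 → y
b(1)−c(2): -1≡25 → z
b(1)−c(2): -1≡25 → z

fhuyzz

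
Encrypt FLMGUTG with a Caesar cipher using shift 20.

F(5): 5+20=25 → Z
L(11): 11+20=31≡5 → F
M(12): 12+20=32≡6 → G
G(6): 6+20=26≡0 → A
U(20): 20+20=40≡14 → O
T(19): 19+20=39≡13 → N
G(6): 6+20=26≡0 → A

ZFGAONA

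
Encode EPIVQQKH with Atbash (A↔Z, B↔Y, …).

VKREJJPS

E(4) → V(21)
P(15) → K(10)
I(8) → R(17)
V(21) → E(4)
Q(16) → J(9)
Q(16) → J(9)
K(10) → P(15)
H(7) → S(18)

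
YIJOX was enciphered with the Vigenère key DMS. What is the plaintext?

VWRLL

Repeat the key across the ciphertext: DMSDM
Y(24)−D(3): 21 → V
I(8)−M(12): -4≡22 → W
J(9)−S(18): -9≡17 → R
O(14)−D(3): 11 → L
X(23)−M(12): 11 → L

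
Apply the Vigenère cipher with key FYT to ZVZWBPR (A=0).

Repeat the key across the message: FYTFYTF
Z(25)+F(5): 30≡4 → E
V(21)+Y(24): 45≡19 → T
Z(25)+T(19): 44≡18 → S
W(22)+F(5): 27≡1 → B
B(1)+Y(24): 25 → Z
P(15)+T(19): 34≡8 → I
R(17)+F(5): 22 → W

ETSBZIW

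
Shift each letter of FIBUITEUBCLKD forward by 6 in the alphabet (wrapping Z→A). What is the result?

LOHAOZKAHIRQJ

F(5): 5+6=11 → L
I(8): 8+6=14 → O
B(1): 1+6=7 → H
U(20): 20+6=26≡0 → A
I(8): 8+6=14 → O
T(19): 19+6=25 → Z
E(4): 4+6=10 → K
U(20): 20+6=26≡0 → A
B(1): 1+6=7 → H
C(2): 2+6=8 → I
L(11): 11+6=17 → R
K(10): 10+6=16 → Q
D(3): 3+6=9 → J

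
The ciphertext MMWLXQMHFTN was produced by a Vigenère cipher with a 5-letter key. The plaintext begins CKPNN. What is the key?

Subtract each crib letter from the matching ciphertext letter (mod 26):
M(12)−C(2)=10 → K
M(12)−K(10)=2 → C
W(22)−P(15)=7 → H
L(11)−N(13)=-2≡24 → Y
X(23)−N(13)=10 → K

KCHYK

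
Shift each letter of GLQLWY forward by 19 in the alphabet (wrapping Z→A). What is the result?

ZEJEPR

G(6): 6+19=25 → Z
L(11): 11+19=30≡4 → E
Q(16): 16+19=35≡9 → J
L(11): 11+19=30≡4 → E
W(22): 22+19=41≡15 → P
Y(24): 24+19=43≡17 → R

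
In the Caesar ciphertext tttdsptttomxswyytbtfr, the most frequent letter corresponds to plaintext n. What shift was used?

The most frequent ciphertext letter is t (appears 8 times).
t is position 19; n is position 13.
Shift = 6.

6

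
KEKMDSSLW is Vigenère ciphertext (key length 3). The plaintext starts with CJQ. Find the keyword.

IVU

Subtract each crib letter from the matching ciphertext letter (mod 26):
K(10)−C(2)=8 → I
E(4)−J(9)=-5≡21 → V
K(10)−Q(16)=-6≡20 → U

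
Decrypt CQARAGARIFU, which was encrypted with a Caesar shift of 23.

FTDUDJDULIX

C(2): 2−23=-21≡5 → F
Q(16): 16−23=-7≡19 → T
A(0): 0−23=-23≡3 → D
R(17): 17−23=-6≡20 → U
A(0): 0−23=-23≡3 → D
G(6): 6−23=-17≡9 → J
A(0): 0−23=-23≡3 → D
R(17): 17−23=-6≡20 → U
I(8): 8−23=-15≡11 → L
F(5): 5−23=-18≡8 → I
U(20): 20−23=-3≡23 → X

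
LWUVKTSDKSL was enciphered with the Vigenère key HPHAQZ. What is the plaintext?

EHNVUULODSV

Repeat the key across the ciphertext: HPHAQZHPHAQ
L(11)−H(7): 4 → E
W(22)−P(15): 7 → H
U(20)−H(7): 13 → N
V(21)−A(0): 21 → V
K(10)−Q(16): -6≡20 → U
T(19)−Z(25): -6≡20 → U
S(18)−H(7): 11 → L
D(3)−P(15): -12≡14 → O
K(10)−H(7): 3 → D
S(18)−A(0): 18 → S
L(11)−Q(16): -5≡21 → V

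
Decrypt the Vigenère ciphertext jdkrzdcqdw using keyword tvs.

qisyeljvld

Repeat the key across the ciphertext: tvstvstvst
j(9)−t(19): -10≡16 → q
d(3)−v(21): -18≡8 → i
k(10)−s(18): -8≡18 → s
r(17)−t(19): -2≡24 → y
z(25)−v(21): 4 → e
d(3)−s(18): -15≡11 → l
c(2)−t(19): -17≡9 → j
q(16)−v(21): -5≡21 → v
d(3)−s(18): -15≡11 → l
w(22)−t(19): 3 → d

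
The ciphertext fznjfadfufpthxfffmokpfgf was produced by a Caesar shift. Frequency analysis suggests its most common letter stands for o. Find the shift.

17

The most frequent ciphertext letter is f (appears 9 times).
f is position 5; o is position 14.
Shift = -9≡17.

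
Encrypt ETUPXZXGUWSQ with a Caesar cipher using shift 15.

E(4): 4+15=19 → T
T(19): 19+15=34≡8 → I
U(20): 20+15=35≡9 → J
P(15): 15+15=30≡4 → E
X(23): 23+15=38≡12 → M
Z(25): 25+15=40≡14 → O
X(23): 23+15=38≡12 → M
G(6): 6+15=21 → V
U(20): 20+15=35≡9 → J
W(22): 22+15=37≡11 → L
S(18): 18+15=33≡7 → H
Q(16): 16+15=31≡5 → F

TIJEMOMVJLHF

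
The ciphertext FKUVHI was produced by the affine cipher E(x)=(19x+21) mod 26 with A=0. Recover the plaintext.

GJPACN

The inverse of 19 mod 26 is 11, since 19·11=209≡1. Apply D(y)=11·(y−21) mod 26:
F(5): 11·(5−21)=-176≡6 → G
K(10): 11·(10−21)=-121≡9 → J
U(20): 11·(20−21)=-11≡15 → P
V(21): 11·(21−21)=0 → A
H(7): 11·(7−21)=-154≡2 → C
I(8): 11·(8−21)=-143≡13 → N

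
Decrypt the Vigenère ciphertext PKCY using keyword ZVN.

Repeat the key across the ciphertext: ZVNZ
P(15)−Z(25): -10≡16 → Q
K(10)−V(21): -11≡15 → P
C(2)−N(13): -11≡15 → P
Y(24)−Z(25): -1≡25 → Z

QPPZ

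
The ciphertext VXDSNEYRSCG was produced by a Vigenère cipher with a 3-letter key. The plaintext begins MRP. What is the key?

Subtract each crib letter from the matching ciphertext letter (mod 26):
V(21)−M(12)=9 → J
X(23)−R(17)=6 → G
D(3)−P(15)=-12≡14 → O

JGO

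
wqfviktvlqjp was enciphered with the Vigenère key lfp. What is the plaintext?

Repeat the key across the ciphertext: lfplfplfplfp
w(22)−l(11): 11 → l
q(16)−f(5): 11 → l
f(5)−p(15): -10≡16 → q
v(21)−l(11): 10 → k
i(8)−f(5): 3 → d
k(10)−p(15): -5≡21 → v
t(19)−l(11): 8 → i
v(21)−f(5): 16 → q
l(11)−p(15): -4≡22 → w
q(16)−l(11): 5 → f
j(9)−f(5): 4 → e
p(15)−p(15): 0 → a

llqkdviqwfea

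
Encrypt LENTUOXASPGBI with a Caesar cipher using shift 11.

WPYEFZILDARMT

L(11): 11+11=22 → W
E(4): 4+11=15 → P
N(13): 13+11=24 → Y
T(19): 19+11=30≡4 → E
U(20): 20+11=31≡5 → F
O(14): 14+11=25 → Z
X(23): 23+11=34≡8 → I
A(0): 0+11=11 → L
S(18): 18+11=29≡3 → D
P(15): 15+11=26≡0 → A
G(6): 6+11=17 → R
B(1): 1+11=12 → M
I(8): 8+11=19 → T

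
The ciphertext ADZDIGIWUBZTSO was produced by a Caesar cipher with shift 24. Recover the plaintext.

CFBFKIKYWDBVUQ

A(0): 0−24=-24≡2 → C
D(3): 3−24=-21≡5 → F
Z(25): 25−24=1 → B
D(3): 3−24=-21≡5 → F
I(8): 8−24=-16≡10 → K
G(6): 6−24=-18≡8 → I
I(8): 8−24=-16≡10 → K
W(22): 22−24=-2≡24 → Y
U(20): 20−24=-4≡22 → W
B(1): 1−24=-23≡3 → D
Z(25): 25−24=1 → B
T(19): 19−24=-5≡21 → V
S(18): 18−24=-6≡20 → U
O(14): 14−24=-10≡16 → Q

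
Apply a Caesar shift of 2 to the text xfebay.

x(23): 23+2=25 → z
f(5): 5+2=7 → h
e(4): 4+2=6 → g
b(1): 1+2=3 → d
a(0): 0+2=2 → c
y(24): 24+2=26≡0 → a

zhgdca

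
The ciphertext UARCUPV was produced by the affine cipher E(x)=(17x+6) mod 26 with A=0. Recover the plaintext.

KSTMKZH

The inverse of 17 mod 26 is 23, since 17·23=391≡1. Apply D(y)=23·(y−6) mod 26:
U(20): 23·(20−6)=322≡10 → K
A(0): 23·(0−6)=-138≡18 → S
R(17): 23·(17−6)=253≡19 → T
C(2): 23·(2−6)=-92≡12 → M
U(20): 23·(20−6)=322≡10 → K
P(15): 23·(15−6)=207≡25 → Z
V(21): 23·(21−6)=345≡7 → H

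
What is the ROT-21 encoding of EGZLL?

ZBUGG

E(4): 4+21=25 → Z
G(6): 6+21=27≡1 → B
Z(25): 25+21=46≡20 → U
L(11): 11+21=32≡6 → G
L(11): 11+21=32≡6 → G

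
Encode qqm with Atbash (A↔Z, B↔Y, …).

q(16) → j(9)
q(16) → j(9)
m(12) → n(13)

jjn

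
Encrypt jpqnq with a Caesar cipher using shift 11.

j(9): 9+11=20 → u
p(15): 15+11=26≡0 → a
q(16): 16+11=27≡1 → b
n(13): 13+11=24 → y
q(16): 16+11=27≡1 → b

uabyb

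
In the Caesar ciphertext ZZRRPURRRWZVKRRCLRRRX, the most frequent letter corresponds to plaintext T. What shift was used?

24

The most frequent ciphertext letter is R (appears 10 times).
R is position 17; T is position 19.
Shift = -2≡24.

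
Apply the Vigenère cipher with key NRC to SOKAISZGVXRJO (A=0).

FFMNZUMXXKILB

Repeat the key across the message: NRCNRCNRCNRCN
S(18)+N(13): 31≡5 → F
O(14)+R(17): 31≡5 → F
K(10)+C(2): 12 → M
A(0)+N(13): 13 → N
I(8)+R(17): 25 → Z
S(18)+C(2): 20 → U
Z(25)+N(13): 38≡12 → M
G(6)+R(17): 23 → X
V(21)+C(2): 23 → X
X(23)+N(13): 36≡10 → K
R(17)+R(17): 34≡8 → I
J(9)+C(2): 11 → L
O(14)+N(13): 27≡1 → B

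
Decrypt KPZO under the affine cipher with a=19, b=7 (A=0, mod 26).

HKQZ

The inverse of 19 mod 26 is 11, since 19·11=209≡1. Apply D(y)=11·(y−7) mod 26:
K(10): 11·(10−7)=33≡7 → H
P(15): 11·(15−7)=88≡10 → K
Z(25): 11·(25−7)=198≡16 → Q
O(14): 11·(14−7)=77≡25 → Z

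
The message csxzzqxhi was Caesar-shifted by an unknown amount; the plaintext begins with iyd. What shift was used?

20

From the crib: c(2)−i(8)=-6≡20, so the shift is 20.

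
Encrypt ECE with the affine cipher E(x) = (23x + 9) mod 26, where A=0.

XDX

E(4): 23·4+9=101≡23 → X
C(2): 23·2+9=55≡3 → D
E(4): 23·4+9=101≡23 → X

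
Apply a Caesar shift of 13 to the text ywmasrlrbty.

y(24): 24+13=37≡11 → l
w(22): 22+13=35≡9 → j
m(12): 12+13=25 → z
a(0): 0+13=13 → n
s(18): 18+13=31≡5 → f
r(17): 17+13=30≡4 → e
l(11): 11+13=24 → y
r(17): 17+13=30≡4 → e
b(1): 1+13=14 → o
t(19): 19+13=32≡6 → g
y(24): 24+13=37≡11 → l

ljznfeyeogl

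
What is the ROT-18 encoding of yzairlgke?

qrsajdycw

y(24): 24+18=42≡16 → q
z(25): 25+18=43≡17 → r
a(0): 0+18=18 → s
i(8): 8+18=26≡0 → a
r(17): 17+18=35≡9 → j
l(11): 11+18=29≡3 → d
g(6): 6+18=24 → y
k(10): 10+18=28≡2 → c
e(4): 4+18=22 → w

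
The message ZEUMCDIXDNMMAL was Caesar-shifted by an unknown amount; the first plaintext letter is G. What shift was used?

19

From the crib: Z(25)−G(6)=19, so the shift is 19.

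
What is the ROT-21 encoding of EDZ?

E(4): 4+21=25 → Z
D(3): 3+21=24 → Y
Z(25): 25+21=46≡20 → U

ZYU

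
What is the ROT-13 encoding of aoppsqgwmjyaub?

a(0): 0+13=13 → n
o(14): 14+13=27≡1 → b
p(15): 15+13=28≡2 → c
p(15): 15+13=28≡2 → c
s(18): 18+13=31≡5 → f
q(16): 16+13=29≡3 → d
g(6): 6+13=19 → t
w(22): 22+13=35≡9 → j
m(12): 12+13=25 → z
j(9): 9+13=22 → w
y(24): 24+13=37≡11 → l
a(0): 0+13=13 → n
u(20): 20+13=33≡7 → h
b(1): 1+13=14 → o

nbccfdtjzwlnho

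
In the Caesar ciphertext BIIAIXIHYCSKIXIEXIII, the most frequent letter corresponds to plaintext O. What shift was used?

20

The most frequent ciphertext letter is I (appears 9 times).
I is position 8; O is position 14.
Shift = -6≡20.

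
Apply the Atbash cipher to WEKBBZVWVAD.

DVPYYAEDEZW

W(22) → D(3)
E(4) → V(21)
K(10) → P(15)
B(1) → Y(24)
B(1) → Y(24)
Z(25) → A(0)
V(21) → E(4)
W(22) → D(3)
V(21) → E(4)
A(0) → Z(25)
D(3) → W(22)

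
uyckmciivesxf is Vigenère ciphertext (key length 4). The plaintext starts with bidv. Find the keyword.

tqzp

Subtract each crib letter from the matching ciphertext letter (mod 26):
u(20)−b(1)=19 → t
y(24)−i(8)=16 → q
c(2)−d(3)=-1≡25 → z
k(10)−v(21)=-11≡15 → p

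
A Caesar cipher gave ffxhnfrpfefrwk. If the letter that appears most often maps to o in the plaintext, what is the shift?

The most frequent ciphertext letter is f (appears 5 times).
f is position 5; o is position 14.
Shift = -9≡17.

17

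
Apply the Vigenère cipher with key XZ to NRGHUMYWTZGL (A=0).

Repeat the key across the message: XZXZXZXZXZXZ
N(13)+X(23): 36≡10 → K
R(17)+Z(25): 42≡16 → Q
G(6)+X(23): 29≡3 → D
H(7)+Z(25): 32≡6 → G
U(20)+X(23): 43≡17 → R
M(12)+Z(25): 37≡11 → L
Y(24)+X(23): 47≡21 → V
W(22)+Z(25): 47≡21 → V
T(19)+X(23): 42≡16 → Q
Z(25)+Z(25): 50≡24 → Y
G(6)+X(23): 29≡3 → D
L(11)+Z(25): 36≡10 → K

KQDGRLVVQYDK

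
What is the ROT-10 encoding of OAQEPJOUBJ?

O(14): 14+10=24 → Y
A(0): 0+10=10 → K
Q(16): 16+10=26≡0 → A
E(4): 4+10=14 → O
P(15): 15+10=25 → Z
J(9): 9+10=19 → T
O(14): 14+10=24 → Y
U(20): 20+10=30≡4 → E
B(1): 1+10=11 → L
J(9): 9+10=19 → T

YKAOZTYELT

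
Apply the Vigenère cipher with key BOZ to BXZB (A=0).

Repeat the key across the message: BOZB
B(1)+B(1): 2 → C
X(23)+O(14): 37≡11 → L
Z(25)+Z(25): 50≡24 → Y
B(1)+B(1): 2 → C

CLYC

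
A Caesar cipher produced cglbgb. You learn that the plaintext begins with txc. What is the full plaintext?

txcsxs

From the crib: c(2)−t(19)=-17≡9, so the shift is 9.
Subtract 9 from each ciphertext letter:
c(2): 2−9=-7≡19 → t
g(6): 6−9=-3≡23 → x
l(11): 11−9=2 → c
b(1): 1−9=-8≡18 → s
g(6): 6−9=-3≡23 → x
b(1): 1−9=-8≡18 → s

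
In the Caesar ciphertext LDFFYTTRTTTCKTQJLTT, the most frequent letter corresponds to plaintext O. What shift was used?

The most frequent ciphertext letter is T (appears 8 times).
T is position 19; O is position 14.
Shift = 5.

5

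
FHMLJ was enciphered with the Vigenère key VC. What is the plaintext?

KFRJO

Repeat the key across the ciphertext: VCVCV
F(5)−V(21): -16≡10 → K
H(7)−C(2): 5 → F
M(12)−V(21): -9≡17 → R
L(11)−C(2): 9 → J
J(9)−V(21): -12≡14 → O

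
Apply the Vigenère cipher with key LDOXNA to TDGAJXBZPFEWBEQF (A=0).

EGUXWXMCDCRWMHEC

Repeat the key across the message: LDOXNALDOXNALDOX
T(19)+L(11): 30≡4 → E
D(3)+D(3): 6 → G
G(6)+O(14): 20 → U
A(0)+X(23): 23 → X
J(9)+N(13): 22 → W
X(23)+A(0): 23 → X
B(1)+L(11): 12 → M
Z(25)+D(3): 28≡2 → C
P(15)+O(14): 29≡3 → D
F(5)+X(23): 28≡2 → C
E(4)+N(13): 17 → R
W(22)+A(0): 22 → W
B(1)+L(11): 12 → M
E(4)+D(3): 7 → H
Q(16)+O(14): 30≡4 → E
F(5)+X(23): 28≡2 → C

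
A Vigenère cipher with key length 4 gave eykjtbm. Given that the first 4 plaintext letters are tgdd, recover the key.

Subtract each crib letter from the matching ciphertext letter (mod 26):
e(4)−t(19)=-15≡11 → l
y(24)−g(6)=18 → s
k(10)−d(3)=7 → h
j(9)−d(3)=6 → g

lshg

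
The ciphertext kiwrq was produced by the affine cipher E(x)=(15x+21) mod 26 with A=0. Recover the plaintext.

bnhyr

The inverse of 15 mod 26 is 7, since 15·7=105≡1. Apply D(y)=7·(y−21) mod 26:
k(10): 7·(10−21)=-77≡1 → b
i(8): 7·(8−21)=-91≡13 → n
w(22): 7·(22−21)=7 → h
r(17): 7·(17−21)=-28≡24 → y
q(16): 7·(16−21)=-35≡17 → r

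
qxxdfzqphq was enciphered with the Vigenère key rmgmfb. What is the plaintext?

Repeat the key across the ciphertext: rmgmfbrmgm
q(16)−r(17): -1≡25 → z
x(23)−m(12): 11 → l
x(23)−g(6): 17 → r
d(3)−m(12): -9≡17 → r
f(5)−f(5): 0 → a
z(25)−b(1): 24 → y
q(16)−r(17): -1≡25 → z
p(15)−m(12): 3 → d
h(7)−g(6): 1 → b
q(16)−m(12): 4 → e

zlrrayzdbe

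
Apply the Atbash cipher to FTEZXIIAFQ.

UGVACRRZUJ

F(5) → U(20)
T(19) → G(6)
E(4) → V(21)
Z(25) → A(0)
X(23) → C(2)
I(8) → R(17)
I(8) → R(17)
A(0) → Z(25)
F(5) → U(20)
Q(16) → J(9)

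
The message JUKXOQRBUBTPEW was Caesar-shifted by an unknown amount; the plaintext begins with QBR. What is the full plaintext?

QBREVXYIBIAWLD

From the crib: J(9)−Q(16)=-7≡19, so the shift is 19.
Subtract 19 from each ciphertext letter:
J(9): 9−19=-10≡16 → Q
U(20): 20−19=1 → B
K(10): 10−19=-9≡17 → R
X(23): 23−19=4 → E
O(14): 14−19=-5≡21 → V
Q(16): 16−19=-3≡23 → X
R(17): 17−19=-2≡24 → Y
B(1): 1−19=-18≡8 → I
U(20): 20−19=1 → B
B(1): 1−19=-18≡8 → I
T(19): 19−19=0 → A
P(15): 15−19=-4≡22 → W
E(4): 4−19=-15≡11 → L
W(22): 22−19=3 → D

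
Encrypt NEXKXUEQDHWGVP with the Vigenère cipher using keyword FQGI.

SUDSCKKYIXCOAF

Repeat the key across the message: FQGIFQGIFQGIFQ
N(13)+F(5): 18 → S
E(4)+Q(16): 20 → U
X(23)+G(6): 29≡3 → D
K(10)+I(8): 18 → S
X(23)+F(5): 28≡2 → C
U(20)+Q(16): 36≡10 → K
E(4)+G(6): 10 → K
Q(16)+I(8): 24 → Y
D(3)+F(5): 8 → I
H(7)+Q(16): 23 → X
W(22)+G(6): 28≡2 → C
G(6)+I(8): 14 → O
V(21)+F(5): 26≡0 → A
P(15)+Q(16): 31≡5 → F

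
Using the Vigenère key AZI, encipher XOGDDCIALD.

XNODCKIZTD

Repeat the key across the message: AZIAZIAZIA
X(23)+A(0): 23 → X
O(14)+Z(25): 39≡13 → N
G(6)+I(8): 14 → O
D(3)+A(0): 3 → D
D(3)+Z(25): 28≡2 → C
C(2)+I(8): 10 → K
I(8)+A(0): 8 → I
A(0)+Z(25): 25 → Z
L(11)+I(8): 19 → T
D(3)+A(0): 3 → D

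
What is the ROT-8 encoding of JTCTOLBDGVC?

RBKBWTJLODK

J(9): 9+8=17 → R
T(19): 19+8=27≡1 → B
C(2): 2+8=10 → K
T(19): 19+8=27≡1 → B
O(14): 14+8=22 → W
L(11): 11+8=19 → T
B(1): 1+8=9 → J
D(3): 3+8=11 → L
G(6): 6+8=14 → O
V(21): 21+8=29≡3 → D
C(2): 2+8=10 → K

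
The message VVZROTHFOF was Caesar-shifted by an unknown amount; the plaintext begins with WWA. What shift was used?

25

From the crib: V(21)−W(22)=-1≡25, so the shift is 25.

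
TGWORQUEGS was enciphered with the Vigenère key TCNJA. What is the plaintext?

AEJFRXSRXS

Repeat the key across the ciphertext: TCNJATCNJA
T(19)−T(19): 0 → A
G(6)−C(2): 4 → E
W(22)−N(13): 9 → J
O(14)−J(9): 5 → F
R(17)−A(0): 17 → R
Q(16)−T(19): -3≡23 → X
U(20)−C(2): 18 → S
E(4)−N(13): -9≡17 → R
G(6)−J(9): -3≡23 → X
S(18)−A(0): 18 → S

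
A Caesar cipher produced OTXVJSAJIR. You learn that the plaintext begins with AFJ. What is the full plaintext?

From the crib: O(14)−A(0)=14, so the shift is 14.
Subtract 14 from each ciphertext letter:
O(14): 14−14=0 → A
T(19): 19−14=5 → F
X(23): 23−14=9 → J
V(21): 21−14=7 → H
J(9): 9−14=-5≡21 → V
S(18): 18−14=4 → E
A(0): 0−14=-14≡12 → M
J(9): 9−14=-5≡21 → V
I(8): 8−14=-6≡20 → U
R(17): 17−14=3 → D

AFJHVEMVUD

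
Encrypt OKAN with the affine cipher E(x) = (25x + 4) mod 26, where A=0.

O(14): 25·14+4=354≡16 → Q
K(10): 25·10+4=254≡20 → U
A(0): 25·0+4=4 → E
N(13): 25·13+4=329≡17 → R

QUER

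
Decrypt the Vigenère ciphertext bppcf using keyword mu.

pvdit

Repeat the key across the ciphertext: mumum
b(1)−m(12): -11≡15 → p
p(15)−u(20): -5≡21 → v
p(15)−m(12): 3 → d
c(2)−u(20): -18≡8 → i
f(5)−m(12): -7≡19 → t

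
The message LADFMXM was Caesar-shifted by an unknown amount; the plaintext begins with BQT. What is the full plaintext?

BQTVCNC

From the crib: L(11)−B(1)=10, so the shift is 10.
Subtract 10 from each ciphertext letter:
L(11): 11−10=1 → B
A(0): 0−10=-10≡16 → Q
D(3): 3−10=-7≡19 → T
F(5): 5−10=-5≡21 → V
M(12): 12−10=2 → C
X(23): 23−10=13 → N
M(12): 12−10=2 → C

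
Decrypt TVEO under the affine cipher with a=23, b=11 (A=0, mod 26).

The inverse of 23 mod 26 is 17, since 23·17=391≡1. Apply D(y)=17·(y−11) mod 26:
T(19): 17·(19−11)=136≡6 → G
V(21): 17·(21−11)=170≡14 → O
E(4): 17·(4−11)=-119≡11 → L
O(14): 17·(14−11)=51≡25 → Z

GOLZ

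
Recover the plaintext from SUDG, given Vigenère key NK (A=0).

FKQW

Repeat the key across the ciphertext: NKNK
S(18)−N(13): 5 → F
U(20)−K(10): 10 → K
D(3)−N(13): -10≡16 → Q
G(6)−K(10): -4≡22 → W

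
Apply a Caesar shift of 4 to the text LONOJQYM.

L(11): 11+4=15 → P
O(14): 14+4=18 → S
N(13): 13+4=17 → R
O(14): 14+4=18 → S
J(9): 9+4=13 → N
Q(16): 16+4=20 → U
Y(24): 24+4=28≡2 → C
M(12): 12+4=16 → Q

PSRSNUCQ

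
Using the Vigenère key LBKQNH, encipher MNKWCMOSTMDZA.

Repeat the key across the message: LBKQNHLBKQNHL
M(12)+L(11): 23 → X
N(13)+B(1): 14 → O
K(10)+K(10): 20 → U
W(22)+Q(16): 38≡12 → M
C(2)+N(13): 15 → P
M(12)+H(7): 19 → T
O(14)+L(11): 25 → Z
S(18)+B(1): 19 → T
T(19)+K(10): 29≡3 → D
M(12)+Q(16): 28≡2 → C
D(3)+N(13): 16 → Q
Z(25)+H(7): 32≡6 → G
A(0)+L(11): 11 → L

XOUMPTZTDCQGL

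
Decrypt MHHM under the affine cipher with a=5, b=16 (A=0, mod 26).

The inverse of 5 mod 26 is 21, since 5·21=105≡1. Apply D(y)=21·(y−16) mod 26:
M(12): 21·(12−16)=-84≡20 → U
H(7): 21·(7−16)=-189≡19 → T
H(7): 21·(7−16)=-189≡19 → T
M(12): 21·(12−16)=-84≡20 → U

UTTU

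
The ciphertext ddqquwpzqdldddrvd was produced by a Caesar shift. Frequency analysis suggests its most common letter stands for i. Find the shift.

The most frequent ciphertext letter is d (appears 7 times).
d is position 3; i is position 8.
Shift = -5≡21.

21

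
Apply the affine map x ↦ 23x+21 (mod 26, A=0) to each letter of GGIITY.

DDXXQB

G(6): 23·6+21=159≡3 → D
G(6): 23·6+21=159≡3 → D
I(8): 23·8+21=205≡23 → X
I(8): 23·8+21=205≡23 → X
T(19): 23·19+21=458≡16 → Q
Y(24): 23·24+21=573≡1 → B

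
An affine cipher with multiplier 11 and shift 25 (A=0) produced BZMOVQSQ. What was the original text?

MANZCLXL

The inverse of 11 mod 26 is 19, since 11·19=209≡1. Apply D(y)=19·(y−25) mod 26:
B(1): 19·(1−25)=-456≡12 → M
Z(25): 19·(25−25)=0 → A
M(12): 19·(12−25)=-247≡13 → N
O(14): 19·(14−25)=-209≡25 → Z
V(21): 19·(21−25)=-76≡2 → C
Q(16): 19·(16−25)=-171≡11 → L
S(18): 19·(18−25)=-133≡23 → X
Q(16): 19·(16−25)=-171≡11 → L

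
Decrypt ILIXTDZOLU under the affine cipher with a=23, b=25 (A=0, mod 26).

The inverse of 23 mod 26 is 17, since 23·17=391≡1. Apply D(y)=17·(y−25) mod 26:
I(8): 17·(8−25)=-289≡23 → X
L(11): 17·(11−25)=-238≡22 → W
I(8): 17·(8−25)=-289≡23 → X
X(23): 17·(23−25)=-34≡18 → S
T(19): 17·(19−25)=-102≡2 → C
D(3): 17·(3−25)=-374≡16 → Q
Z(25): 17·(25−25)=0 → A
O(14): 17·(14−25)=-187≡21 → V
L(11): 17·(11−25)=-238≡22 → W
U(20): 17·(20−25)=-85≡19 → T

XWXSCQAVWT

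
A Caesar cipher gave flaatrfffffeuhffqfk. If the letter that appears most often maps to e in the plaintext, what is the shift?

The most frequent ciphertext letter is f (appears 9 times).
f is position 5; e is position 4.
Shift = 1.

1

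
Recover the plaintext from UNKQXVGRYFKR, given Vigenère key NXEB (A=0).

HQGPKYCQLIGQ

Repeat the key across the ciphertext: NXEBNXEBNXEB
U(20)−N(13): 7 → H
N(13)−X(23): -10≡16 → Q
K(10)−E(4): 6 → G
Q(16)−B(1): 15 → P
X(23)−N(13): 10 → K
V(21)−X(23): -2≡24 → Y
G(6)−E(4): 2 → C
R(17)−B(1): 16 → Q
Y(24)−N(13): 11 → L
F(5)−X(23): -18≡8 → I
K(10)−E(4): 6 → G
R(17)−B(1): 16 → Q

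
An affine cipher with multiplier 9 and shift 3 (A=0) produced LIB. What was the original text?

The inverse of 9 mod 26 is 3, since 9·3=27≡1. Apply D(y)=3·(y−3) mod 26:
L(11): 3·(11−3)=24 → Y
I(8): 3·(8−3)=15 → P
B(1): 3·(1−3)=-6≡20 → U

YPU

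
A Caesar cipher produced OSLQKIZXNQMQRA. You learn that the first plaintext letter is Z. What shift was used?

15

From the crib: O(14)−Z(25)=-11≡15, so the shift is 15.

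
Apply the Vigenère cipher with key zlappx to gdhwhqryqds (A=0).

Repeat the key across the message: zlappxzlapp
g(6)+z(25): 31≡5 → f
d(3)+l(11): 14 → o
h(7)+a(0): 7 → h
w(22)+p(15): 37≡11 → l
h(7)+p(15): 22 → w
q(16)+x(23): 39≡13 → n
r(17)+z(25): 42≡16 → q
y(24)+l(11): 35≡9 → j
q(16)+a(0): 16 → q
d(3)+p(15): 18 → s
s(18)+p(15): 33≡7 → h

fohlwnqjqsh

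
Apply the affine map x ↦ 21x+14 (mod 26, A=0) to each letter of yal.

yol

y(24): 21·24+14=518≡24 → y
a(0): 21·0+14=14 → o
l(11): 21·11+14=245≡11 → l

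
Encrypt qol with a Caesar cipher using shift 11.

q(16): 16+11=27≡1 → b
o(14): 14+11=25 → z
l(11): 11+11=22 → w

bzw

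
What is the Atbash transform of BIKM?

YRPN

B(1) → Y(24)
I(8) → R(17)
K(10) → P(15)
M(12) → N(13)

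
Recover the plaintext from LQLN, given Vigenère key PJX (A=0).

WHOY

Repeat the key across the ciphertext: PJXP
L(11)−P(15): -4≡22 → W
Q(16)−J(9): 7 → H
L(11)−X(23): -12≡14 → O
N(13)−P(15): -2≡24 → Y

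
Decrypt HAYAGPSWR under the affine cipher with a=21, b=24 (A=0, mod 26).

TKAKOHWQR

The inverse of 21 mod 26 is 5, since 21·5=105≡1. Apply D(y)=5·(y−24) mod 26:
H(7): 5·(7−24)=-85≡19 → T
A(0): 5·(0−24)=-120≡10 → K
Y(24): 5·(24−24)=0 → A
A(0): 5·(0−24)=-120≡10 → K
G(6): 5·(6−24)=-90≡14 → O
P(15): 5·(15−24)=-45≡7 → H
S(18): 5·(18−24)=-30≡22 → W
W(22): 5·(22−24)=-10≡16 → Q
R(17): 5·(17−24)=-35≡17 → R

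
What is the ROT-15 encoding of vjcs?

kyrh

v(21): 21+15=36≡10 → k
j(9): 9+15=24 → y
c(2): 2+15=17 → r
s(18): 18+15=33≡7 → h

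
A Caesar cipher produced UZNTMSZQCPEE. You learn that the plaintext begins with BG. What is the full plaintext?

From the crib: U(20)−B(1)=19, so the shift is 19.
Subtract 19 from each ciphertext letter:
U(20): 20−19=1 → B
Z(25): 25−19=6 → G
N(13): 13−19=-6≡20 → U
T(19): 19−19=0 → A
M(12): 12−19=-7≡19 → T
S(18): 18−19=-1≡25 → Z
Z(25): 25−19=6 → G
Q(16): 16−19=-3≡23 → X
C(2): 2−19=-17≡9 → J
P(15): 15−19=-4≡22 → W
E(4): 4−19=-15≡11 → L
E(4): 4−19=-15≡11 → L

BGUATZGXJWLL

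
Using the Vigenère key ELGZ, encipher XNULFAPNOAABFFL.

Repeat the key across the message: ELGZELGZELGZELG
X(23)+E(4): 27≡1 → B
N(13)+L(11): 24 → Y
U(20)+G(6): 26≡0 → A
L(11)+Z(25): 36≡10 → K
F(5)+E(4): 9 → J
A(0)+L(11): 11 → L
P(15)+G(6): 21 → V
N(13)+Z(25): 38≡12 → M
O(14)+E(4): 18 → S
A(0)+L(11): 11 → L
A(0)+G(6): 6 → G
B(1)+Z(25): 26≡0 → A
F(5)+E(4): 9 → J
F(5)+L(11): 16 → Q
L(11)+G(6): 17 → R

BYAKJLVMSLGAJQR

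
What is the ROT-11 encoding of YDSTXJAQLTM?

JODEIULBWEX

Y(24): 24+11=35≡9 → J
D(3): 3+11=14 → O
S(18): 18+11=29≡3 → D
T(19): 19+11=30≡4 → E
X(23): 23+11=34≡8 → I
J(9): 9+11=20 → U
A(0): 0+11=11 → L
Q(16): 16+11=27≡1 → B
L(11): 11+11=22 → W
T(19): 19+11=30≡4 → E
M(12): 12+11=23 → X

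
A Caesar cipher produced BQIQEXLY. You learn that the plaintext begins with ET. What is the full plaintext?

ETLTHAOB

From the crib: B(1)−E(4)=-3≡23, so the shift is 23.
Subtract 23 from each ciphertext letter:
B(1): 1−23=-22≡4 → E
Q(16): 16−23=-7≡19 → T
I(8): 8−23=-15≡11 → L
Q(16): 16−23=-7≡19 → T
E(4): 4−23=-19≡7 → H
X(23): 23−23=0 → A
L(11): 11−23=-12≡14 → O
Y(24): 24−23=1 → B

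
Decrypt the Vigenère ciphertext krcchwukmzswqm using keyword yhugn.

Repeat the key across the ciphertext: yhugnyhugnyhug
k(10)−y(24): -14≡12 → m
r(17)−h(7): 10 → k
c(2)−u(20): -18≡8 → i
c(2)−g(6): -4≡22 → w
h(7)−n(13): -6≡20 → u
w(22)−y(24): -2≡24 → y
u(20)−h(7): 13 → n
k(10)−u(20): -10≡16 → q
m(12)−g(6): 6 → g
z(25)−n(13): 12 → m
s(18)−y(24): -6≡20 → u
w(22)−h(7): 15 → p
q(16)−u(20): -4≡22 → w
m(12)−g(6): 6 → g

mkiwuynqgmupwg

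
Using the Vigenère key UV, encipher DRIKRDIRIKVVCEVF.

Repeat the key across the message: UVUVUVUVUVUVUVUV
D(3)+U(20): 23 → X
R(17)+V(21): 38≡12 → M
I(8)+U(20): 28≡2 → C
K(10)+V(21): 31≡5 → F
R(17)+U(20): 37≡11 → L
D(3)+V(21): 24 → Y
I(8)+U(20): 28≡2 → C
R(17)+V(21): 38≡12 → M
I(8)+U(20): 28≡2 → C
K(10)+V(21): 31≡5 → F
V(21)+U(20): 41≡15 → P
V(21)+V(21): 42≡16 → Q
C(2)+U(20): 22 → W
E(4)+V(21): 25 → Z
V(21)+U(20): 41≡15 → P
F(5)+V(21): 26≡0 → A

XMCFLYCMCFPQWZPA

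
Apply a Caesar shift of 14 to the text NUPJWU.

N(13): 13+14=27≡1 → B
U(20): 20+14=34≡8 → I
P(15): 15+14=29≡3 → D
J(9): 9+14=23 → X
W(22): 22+14=36≡10 → K
U(20): 20+14=34≡8 → I

BIDXKI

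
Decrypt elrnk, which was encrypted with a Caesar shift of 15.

pwcyv

e(4): 4−15=-11≡15 → p
l(11): 11−15=-4≡22 → w
r(17): 17−15=2 → c
n(13): 13−15=-2≡24 → y
k(10): 10−15=-5≡21 → v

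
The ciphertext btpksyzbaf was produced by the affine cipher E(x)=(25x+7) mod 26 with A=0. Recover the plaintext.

The inverse of 25 mod 26 is 25, since 25·25=625≡1. Apply D(y)=25·(y−7) mod 26:
b(1): 25·(1−7)=-150≡6 → g
t(19): 25·(19−7)=300≡14 → o
p(15): 25·(15−7)=200≡18 → s
k(10): 25·(10−7)=75≡23 → x
s(18): 25·(18−7)=275≡15 → p
y(24): 25·(24−7)=425≡9 → j
z(25): 25·(25−7)=450≡8 → i
b(1): 25·(1−7)=-150≡6 → g
a(0): 25·(0−7)=-175≡7 → h
f(5): 25·(5−7)=-50≡2 → c

gosxpjighc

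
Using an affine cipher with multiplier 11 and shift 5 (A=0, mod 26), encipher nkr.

slk

n(13): 11·13+5=148≡18 → s
k(10): 11·10+5=115≡11 → l
r(17): 11·17+5=192≡10 → k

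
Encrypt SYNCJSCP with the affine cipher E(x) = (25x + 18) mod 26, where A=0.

S(18): 25·18+18=468≡0 → A
Y(24): 25·24+18=618≡20 → U
N(13): 25·13+18=343≡5 → F
C(2): 25·2+18=68≡16 → Q
J(9): 25·9+18=243≡9 → J
S(18): 25·18+18=468≡0 → A
C(2): 25·2+18=68≡16 → Q
P(15): 25·15+18=393≡3 → D

AUFQJAQD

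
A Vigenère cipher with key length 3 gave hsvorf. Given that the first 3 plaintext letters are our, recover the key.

tye

Subtract each crib letter from the matching ciphertext letter (mod 26):
h(7)−o(14)=-7≡19 → t
s(18)−u(20)=-2≡24 → y
v(21)−r(17)=4 → e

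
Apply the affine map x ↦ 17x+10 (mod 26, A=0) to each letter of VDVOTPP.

V(21): 17·21+10=367≡3 → D
D(3): 17·3+10=61≡9 → J
V(21): 17·21+10=367≡3 → D
O(14): 17·14+10=248≡14 → O
T(19): 17·19+10=333≡21 → V
P(15): 17·15+10=265≡5 → F
P(15): 17·15+10=265≡5 → F

DJDOVFF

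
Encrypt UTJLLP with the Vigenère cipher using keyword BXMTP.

VQVEAQ

Repeat the key across the message: BXMTPB
U(20)+B(1): 21 → V
T(19)+X(23): 42≡16 → Q
J(9)+M(12): 21 → V
L(11)+T(19): 30≡4 → E
L(11)+P(15): 26≡0 → A
P(15)+B(1): 16 → Q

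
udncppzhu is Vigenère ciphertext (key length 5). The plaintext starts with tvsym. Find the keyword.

Subtract each crib letter from the matching ciphertext letter (mod 26):
u(20)−t(19)=1 → b
d(3)−v(21)=-18≡8 → i
n(13)−s(18)=-5≡21 → v
c(2)−y(24)=-22≡4 → e
p(15)−m(12)=3 → d

bived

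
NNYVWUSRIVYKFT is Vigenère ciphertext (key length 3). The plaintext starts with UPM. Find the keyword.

Subtract each crib letter from the matching ciphertext letter (mod 26):
N(13)−U(20)=-7≡19 → T
N(13)−P(15)=-2≡24 → Y
Y(24)−M(12)=12 → M

TYM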